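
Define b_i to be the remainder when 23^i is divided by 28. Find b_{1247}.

We have b_1 = 23,  b_2 = 25,  b_3 = 15,  b_4 = 9,  b_5 = 11,  b_6 = 1,  b_7 = 23.
The sequence repeats with period 6.
So b_{1247} = b_{1 + ((1247-1) mod 6)} = b_5 = 11.

11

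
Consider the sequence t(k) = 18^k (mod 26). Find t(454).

We have t(1) = 18, t(2) = 12, t(3) = 8, t(4) = 14, t(5) = 18.
The sequence repeats with period 4.
So t(454) = t(1 + ((454-1) mod 4)) = t(2) = 12.

12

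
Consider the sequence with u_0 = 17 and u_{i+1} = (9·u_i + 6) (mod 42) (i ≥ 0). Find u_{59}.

We have u_0 = 17, u_1 = 33, u_2 = 9, u_3 = 3, u_4 = 33.
Since u_4 = u_1 = 33, the sequence is eventually periodic: after a pre-period of length 1 it cycles with period 3.
For i ≥ 1, u_i depends only on (i - 1) mod 3. (59 - 1) mod 3 = 1, so u_{59} = u_2 = 9.

9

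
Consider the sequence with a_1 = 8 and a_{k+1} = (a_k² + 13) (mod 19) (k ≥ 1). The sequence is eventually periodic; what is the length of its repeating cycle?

5

Computing terms: a_1 = 8,  a_2 = 1,  a_3 = 14,  a_4 = 0,  a_5 = 13,  a_6 = 11,  a_7 = 1.
Since a_7 = a_2 = 1, the sequence is eventually periodic: after a pre-period of length 1 it cycles with period 5.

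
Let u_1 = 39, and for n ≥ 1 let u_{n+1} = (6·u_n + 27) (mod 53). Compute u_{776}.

Listing terms: u_1 = 39, u_2 = 49, u_3 = 3, u_4 = 45, u_5 = 32, u_6 = 7, u_7 = 16, u_8 = 17, u_9 = 23, u_{10} = 6, u_{11} = 10, u_{12} = 34, u_{13} = 19, u_{14} = 35, u_{15} = 25, u_{16} = 18, u_{17} = 29, u_{18} = 42, u_{19} = 14, u_{20} = 5, u_{21} = 4, u_{22} = 51, u_{23} = 15, u_{24} = 11, u_{25} = 40, u_{26} = 2, u_{27} = 39.
Since u_{27} = u_1 = 39, the sequence is periodic with period 26.
So u_{776} = u_{1 + ((776-1) mod 26)} = u_{22} = 51.

51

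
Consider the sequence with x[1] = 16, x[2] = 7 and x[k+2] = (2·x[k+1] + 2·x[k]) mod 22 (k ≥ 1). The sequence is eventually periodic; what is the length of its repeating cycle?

10

Listing terms: x[1] = 16, x[2] = 7, x[3] = 2, x[4] = 18, x[5] = 18, x[6] = 6, x[7] = 4, x[8] = 20, x[9] = 4, x[10] = 4, x[11] = 16, x[12] = 18, x[13] = 2, x[14] = 18.
Since (x[13], x[14]) = (x[3], x[4]) = (2, 18) (two consecutive terms determine the rest), the sequence is eventually periodic: after a pre-period of length 2 it cycles with period 10.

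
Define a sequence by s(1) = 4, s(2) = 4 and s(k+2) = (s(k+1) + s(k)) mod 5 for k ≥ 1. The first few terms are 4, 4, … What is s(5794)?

3

s(1) = 4; s(2) = 4; s(3) = 3; s(4) = 2; s(5) = 0; s(6) = 2; s(7) = 2; s(8) = 4; s(9) = 1; s(10) = 0; s(11) = 1; s(12) = 1; s(13) = 2; s(14) = 3; s(15) = 0; s(16) = 3; s(17) = 3; s(18) = 1; s(19) = 4; s(20) = 0; s(21) = 4; s(22) = 4.
The sequence repeats with period 20.
(5794 - 1) mod 20 = 13, so s(5794) = s(14) = 3.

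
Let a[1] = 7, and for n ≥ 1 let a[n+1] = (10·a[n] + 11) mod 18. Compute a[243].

5

Listing terms: a[1] = 7; a[2] = 9; a[3] = 11; a[4] = 13; a[5] = 15; a[6] = 17; a[7] = 1; a[8] = 3; a[9] = 5; a[10] = 7.
Since a[10] = a[1] = 7, the sequence is periodic with period 9.
So a[243] = a[1 + ((243-1) mod 9)] = a[9] = 5.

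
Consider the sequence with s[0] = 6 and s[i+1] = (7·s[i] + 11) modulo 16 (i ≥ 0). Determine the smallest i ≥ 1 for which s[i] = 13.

3

We have s[0] = 6, s[1] = 5, s[2] = 14, s[3] = 13, s[4] = 6.
Since s[4] = s[0] = 6, the sequence is periodic with period 4.
The value 13 first appears (with i ≥ 1) at s[3].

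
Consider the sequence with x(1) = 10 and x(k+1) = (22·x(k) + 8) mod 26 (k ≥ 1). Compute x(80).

x(1) = 10, x(2) = 20, x(3) = 6, x(4) = 10.
The sequence repeats with period 3.
(80 - 1) mod 3 = 1, so x(80) = x(2) = 20.

20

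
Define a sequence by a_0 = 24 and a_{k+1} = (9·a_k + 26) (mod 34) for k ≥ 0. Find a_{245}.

Listing terms: a_0 = 24,  a_1 = 4,  a_2 = 28,  a_3 = 6,  a_4 = 12,  a_5 = 32,  a_6 = 8,  a_7 = 30,  a_8 = 24.
The sequence repeats with period 8.
So a_{245} = a_{0 + ((245-0) mod 8)} = a_5 = 32.

32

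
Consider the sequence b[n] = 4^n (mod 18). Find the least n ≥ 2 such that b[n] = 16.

We have b[1] = 4; b[2] = 16; b[3] = 10; b[4] = 4.
The sequence repeats with period 3.
The value 16 first appears (with n ≥ 2) at b[2].

2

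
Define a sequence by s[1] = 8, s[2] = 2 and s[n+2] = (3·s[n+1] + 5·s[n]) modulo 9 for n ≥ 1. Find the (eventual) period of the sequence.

Listing terms: s[1] = 8,  s[2] = 2,  s[3] = 1,  s[4] = 4,  s[5] = 8,  s[6] = 8,  s[7] = 1,  s[8] = 7,  s[9] = 8,  s[10] = 5,  s[11] = 1,  s[12] = 1,  s[13] = 8,  s[14] = 2.
Since (s[13], s[14]) = (s[1], s[2]) = (8, 2) (two consecutive terms determine the rest), the sequence is periodic with period 12.

12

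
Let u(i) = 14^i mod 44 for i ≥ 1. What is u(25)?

12

We have u(1) = 14, u(2) = 20, u(3) = 16, u(4) = 4, u(5) = 12, u(6) = 36, u(7) = 20.
Since u(7) = u(2) = 20, the sequence is eventually periodic: after a pre-period of length 1 it cycles with period 5.
For i ≥ 2, u(i) depends only on (i - 2) mod 5. (25 - 2) mod 5 = 3, so u(25) = u(5) = 12.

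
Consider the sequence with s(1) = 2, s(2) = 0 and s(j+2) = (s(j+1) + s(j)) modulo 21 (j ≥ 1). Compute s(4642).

We have s(1) = 2, s(2) = 0, s(3) = 2, s(4) = 2, s(5) = 4, s(6) = 6, s(7) = 10, s(8) = 16, s(9) = 5, s(10) = 0, s(11) = 5, s(12) = 5, s(13) = 10, s(14) = 15, s(15) = 4, s(16) = 19, s(17) = 2, s(18) = 0.
The sequence repeats with period 16.
(4642 - 1) mod 16 = 1, so s(4642) = s(2) = 0.

0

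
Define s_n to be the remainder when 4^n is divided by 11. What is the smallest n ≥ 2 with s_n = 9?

We have s_1 = 4; s_2 = 5; s_3 = 9; s_4 = 3; s_5 = 1; s_6 = 4.
Since s_6 = s_1 = 4, the sequence is periodic with period 5.
The value 9 first appears (with n ≥ 2) at s_3.

3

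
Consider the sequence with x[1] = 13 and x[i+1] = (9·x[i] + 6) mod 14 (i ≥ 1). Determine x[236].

11

Computing terms: x[1] = 13,  x[2] = 11,  x[3] = 7,  x[4] = 13.
Since x[4] = x[1] = 13, the sequence is periodic with period 3.
So x[236] = x[1 + ((236-1) mod 3)] = x[2] = 11.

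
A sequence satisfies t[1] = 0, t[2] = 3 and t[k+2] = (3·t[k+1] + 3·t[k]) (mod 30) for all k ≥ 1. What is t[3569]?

15

Listing terms: t[1] = 0, t[2] = 3, t[3] = 9, t[4] = 6, t[5] = 15, t[6] = 3, t[7] = 24, t[8] = 21, t[9] = 15, t[10] = 18, t[11] = 9, t[12] = 21, t[13] = 0, t[14] = 3.
The sequence repeats with period 12.
So t[3569] = t[1 + ((3569-1) mod 12)] = t[5] = 15.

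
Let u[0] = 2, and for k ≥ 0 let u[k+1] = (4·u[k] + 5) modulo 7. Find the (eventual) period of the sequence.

3

u[0] = 2,  u[1] = 6,  u[2] = 1,  u[3] = 2.
The sequence repeats with period 3.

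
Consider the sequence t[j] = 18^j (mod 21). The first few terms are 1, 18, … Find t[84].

15

Computing terms: t[0] = 1, t[1] = 18, t[2] = 9, t[3] = 15, t[4] = 18.
Since t[4] = t[1] = 18, the sequence is eventually periodic: after a pre-period of length 1 it cycles with period 3.
For j ≥ 1, t[j] depends only on (j - 1) mod 3. (84 - 1) mod 3 = 2, so t[84] = t[3] = 15.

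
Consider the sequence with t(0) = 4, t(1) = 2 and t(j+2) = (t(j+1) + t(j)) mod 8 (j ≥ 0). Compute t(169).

2

Computing terms: t(0) = 4; t(1) = 2; t(2) = 6; t(3) = 0; t(4) = 6; t(5) = 6; t(6) = 4; t(7) = 2.
The sequence repeats with period 6.
(169 - 0) mod 6 = 1, so t(169) = t(1) = 2.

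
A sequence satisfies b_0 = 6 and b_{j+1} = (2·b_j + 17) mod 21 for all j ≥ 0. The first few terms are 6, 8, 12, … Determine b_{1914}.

6

b_0 = 6, b_1 = 8, b_2 = 12, b_3 = 20, b_4 = 15, b_5 = 5, b_6 = 6.
The sequence repeats with period 6.
So b_{1914} = b_{0 + ((1914-0) mod 6)} = b_0 = 6.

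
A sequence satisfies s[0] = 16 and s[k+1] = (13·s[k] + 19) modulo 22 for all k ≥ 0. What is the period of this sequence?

10

s[0] = 16, s[1] = 7, s[2] = 0, s[3] = 19, s[4] = 2, s[5] = 1, s[6] = 10, s[7] = 17, s[8] = 20, s[9] = 15, s[10] = 16.
Since s[10] = s[0] = 16, the sequence is periodic with period 10.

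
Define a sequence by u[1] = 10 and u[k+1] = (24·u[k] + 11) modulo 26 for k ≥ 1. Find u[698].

u[1] = 10; u[2] = 17; u[3] = 3; u[4] = 5; u[5] = 1; u[6] = 9; u[7] = 19; u[8] = 25; u[9] = 13; u[10] = 11; u[11] = 15; u[12] = 7; u[13] = 23; u[14] = 17.
Since u[14] = u[2] = 17, the sequence is eventually periodic: after a pre-period of length 1 it cycles with period 12.
For k ≥ 2, u[k] depends only on (k - 2) mod 12. (698 - 2) mod 12 = 0, so u[698] = u[2] = 17.

17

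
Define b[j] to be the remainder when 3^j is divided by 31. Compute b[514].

19

b[1] = 3; b[2] = 9; b[3] = 27; b[4] = 19; b[5] = 26; b[6] = 16; b[7] = 17; b[8] = 20; b[9] = 29; b[10] = 25; b[11] = 13; b[12] = 8; b[13] = 24; b[14] = 10; b[15] = 30; b[16] = 28; b[17] = 22; b[18] = 4; b[19] = 12; b[20] = 5; b[21] = 15; b[22] = 14; b[23] = 11; b[24] = 2; b[25] = 6; b[26] = 18; b[27] = 23; b[28] = 7; b[29] = 21; b[30] = 1; b[31] = 3.
The sequence repeats with period 30.
(514 - 1) mod 30 = 3, so b[514] = b[4] = 19.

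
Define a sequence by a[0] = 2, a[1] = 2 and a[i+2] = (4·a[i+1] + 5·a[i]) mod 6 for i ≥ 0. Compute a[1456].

4

a[0] = 2,  a[1] = 2,  a[2] = 0,  a[3] = 4,  a[4] = 4,  a[5] = 0,  a[6] = 2,  a[7] = 2.
The sequence repeats with period 6.
(1456 - 0) mod 6 = 4, so a[1456] = a[4] = 4.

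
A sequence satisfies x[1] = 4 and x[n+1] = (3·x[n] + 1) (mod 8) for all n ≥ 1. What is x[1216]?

Computing terms: x[1] = 4,  x[2] = 5,  x[3] = 0,  x[4] = 1,  x[5] = 4.
The sequence repeats with period 4.
So x[1216] = x[1 + ((1216-1) mod 4)] = x[4] = 1.

1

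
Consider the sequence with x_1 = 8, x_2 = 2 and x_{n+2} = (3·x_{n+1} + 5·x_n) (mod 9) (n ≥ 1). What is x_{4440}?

1

Computing terms: x_1 = 8; x_2 = 2; x_3 = 1; x_4 = 4; x_5 = 8; x_6 = 8; x_7 = 1; x_8 = 7; x_9 = 8; x_{10} = 5; x_{11} = 1; x_{12} = 1; x_{13} = 8; x_{14} = 2.
Since (x_{13}, x_{14}) = (x_1, x_2) = (8, 2) (two consecutive terms determine the rest), the sequence is periodic with period 12.
(4440 - 1) mod 12 = 11, so x_{4440} = x_{12} = 1.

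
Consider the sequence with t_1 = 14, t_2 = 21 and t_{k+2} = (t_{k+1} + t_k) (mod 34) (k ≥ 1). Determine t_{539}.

Listing terms: t_1 = 14,  t_2 = 21,  t_3 = 1,  t_4 = 22,  t_5 = 23,  t_6 = 11,  t_7 = 0,  t_8 = 11,  t_9 = 11,  t_{10} = 22,  t_{11} = 33,  t_{12} = 21,  t_{13} = 20,  t_{14} = 7,  t_{15} = 27,  t_{16} = 0,  t_{17} = 27,  t_{18} = 27,  t_{19} = 20,  t_{20} = 13,  t_{21} = 33,  t_{22} = 12,  t_{23} = 11,  t_{24} = 23,  t_{25} = 0,  t_{26} = 23,  t_{27} = 23,  t_{28} = 12,  t_{29} = 1,  t_{30} = 13,  t_{31} = 14,  t_{32} = 27,  t_{33} = 7,  t_{34} = 0,  t_{35} = 7,  t_{36} = 7,  t_{37} = 14,  t_{38} = 21.
Since (t_{37}, t_{38}) = (t_1, t_2) = (14, 21) (two consecutive terms determine the rest), the sequence is periodic with period 36.
So t_{539} = t_{1 + ((539-1) mod 36)} = t_{35} = 7.

7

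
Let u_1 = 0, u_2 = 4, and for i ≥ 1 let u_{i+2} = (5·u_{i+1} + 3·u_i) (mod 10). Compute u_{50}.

4

u_1 = 0; u_2 = 4; u_3 = 0; u_4 = 2; u_5 = 0; u_6 = 6; u_7 = 0; u_8 = 8; u_9 = 0; u_{10} = 4.
Since (u_9, u_{10}) = (u_1, u_2) = (0, 4) (two consecutive terms determine the rest), the sequence is periodic with period 8.
(50 - 1) mod 8 = 1, so u_{50} = u_2 = 4.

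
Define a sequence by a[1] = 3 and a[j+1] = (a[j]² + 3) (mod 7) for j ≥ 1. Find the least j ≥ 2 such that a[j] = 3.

a[1] = 3,  a[2] = 5,  a[3] = 0,  a[4] = 3.
Since a[4] = a[1] = 3, the sequence is periodic with period 3.
The value 3 next appears (with j ≥ 2) at a[4].

4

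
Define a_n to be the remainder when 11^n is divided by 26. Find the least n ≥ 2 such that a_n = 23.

Listing terms: a_1 = 11,  a_2 = 17,  a_3 = 5,  a_4 = 3,  a_5 = 7,  a_6 = 25,  a_7 = 15,  a_8 = 9,  a_9 = 21,  a_{10} = 23,  a_{11} = 19,  a_{12} = 1,  a_{13} = 11.
The sequence repeats with period 12.
The value 23 first appears (with n ≥ 2) at a_{10}.

10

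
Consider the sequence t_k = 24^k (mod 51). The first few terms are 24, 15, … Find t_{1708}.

30

We have t_1 = 24,  t_2 = 15,  t_3 = 3,  t_4 = 21,  t_5 = 45,  t_6 = 9,  t_7 = 12,  t_8 = 33,  t_9 = 27,  t_{10} = 36,  t_{11} = 48,  t_{12} = 30,  t_{13} = 6,  t_{14} = 42,  t_{15} = 39,  t_{16} = 18,  t_{17} = 24.
The sequence repeats with period 16.
So t_{1708} = t_{1 + ((1708-1) mod 16)} = t_{12} = 30.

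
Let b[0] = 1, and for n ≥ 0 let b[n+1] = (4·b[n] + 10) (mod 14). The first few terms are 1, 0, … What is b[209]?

10

We have b[0] = 1; b[1] = 0; b[2] = 10; b[3] = 8; b[4] = 0.
Since b[4] = b[1] = 0, the sequence is eventually periodic: after a pre-period of length 1 it cycles with period 3.
For n ≥ 1, b[n] depends only on (n - 1) mod 3. (209 - 1) mod 3 = 1, so b[209] = b[2] = 10.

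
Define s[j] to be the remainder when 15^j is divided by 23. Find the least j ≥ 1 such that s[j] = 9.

20

We have s[0] = 1; s[1] = 15; s[2] = 18; s[3] = 17; s[4] = 2; s[5] = 7; s[6] = 13; s[7] = 11; s[8] = 4; s[9] = 14; s[10] = 3; s[11] = 22; s[12] = 8; s[13] = 5; s[14] = 6; s[15] = 21; s[16] = 16; s[17] = 10; s[18] = 12; s[19] = 19; s[20] = 9; s[21] = 20; s[22] = 1.
The sequence repeats with period 22.
The value 9 first appears (with j ≥ 1) at s[20].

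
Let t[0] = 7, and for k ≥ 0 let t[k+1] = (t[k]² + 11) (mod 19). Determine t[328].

3

We have t[0] = 7; t[1] = 3; t[2] = 1; t[3] = 12; t[4] = 3.
Since t[4] = t[1] = 3, the sequence is eventually periodic: after a pre-period of length 1 it cycles with period 3.
For k ≥ 1, t[k] depends only on (k - 1) mod 3. (328 - 1) mod 3 = 0, so t[328] = t[1] = 3.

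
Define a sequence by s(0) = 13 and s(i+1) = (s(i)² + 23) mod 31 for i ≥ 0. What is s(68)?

s(0) = 13,  s(1) = 6,  s(2) = 28,  s(3) = 1,  s(4) = 24,  s(5) = 10,  s(6) = 30,  s(7) = 24.
Since s(7) = s(4) = 24, the sequence is eventually periodic: after a pre-period of length 4 it cycles with period 3.
For i ≥ 4, s(i) depends only on (i - 4) mod 3. (68 - 4) mod 3 = 1, so s(68) = s(5) = 10.

10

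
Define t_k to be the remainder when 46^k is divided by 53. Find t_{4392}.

We have t_0 = 1, t_1 = 46, t_2 = 49, t_3 = 28, t_4 = 16, t_5 = 47, t_6 = 42, t_7 = 24, t_8 = 44, t_9 = 10, t_{10} = 36, t_{11} = 13, t_{12} = 15, t_{13} = 1.
The sequence repeats with period 13.
So t_{4392} = t_{0 + ((4392-0) mod 13)} = t_{11} = 13.

13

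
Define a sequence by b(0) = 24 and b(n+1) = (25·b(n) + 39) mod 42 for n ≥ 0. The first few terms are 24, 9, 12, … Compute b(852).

We have b(0) = 24,  b(1) = 9,  b(2) = 12,  b(3) = 3,  b(4) = 30,  b(5) = 33,  b(6) = 24.
The sequence repeats with period 6.
(852 - 0) mod 6 = 0, so b(852) = b(0) = 24.

24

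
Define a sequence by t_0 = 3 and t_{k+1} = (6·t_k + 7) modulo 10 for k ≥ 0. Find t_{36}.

5

Computing terms: t_0 = 3, t_1 = 5, t_2 = 7, t_3 = 9, t_4 = 1, t_5 = 3.
Since t_5 = t_0 = 3, the sequence is periodic with period 5.
So t_{36} = t_{0 + ((36-0) mod 5)} = t_1 = 5.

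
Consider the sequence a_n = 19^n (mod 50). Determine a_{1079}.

29

Computing terms: a_1 = 19,  a_2 = 11,  a_3 = 9,  a_4 = 21,  a_5 = 49,  a_6 = 31,  a_7 = 39,  a_8 = 41,  a_9 = 29,  a_{10} = 1,  a_{11} = 19.
The sequence repeats with period 10.
So a_{1079} = a_{1 + ((1079-1) mod 10)} = a_9 = 29.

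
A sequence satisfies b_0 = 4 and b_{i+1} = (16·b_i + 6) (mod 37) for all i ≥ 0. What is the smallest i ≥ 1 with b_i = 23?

8

b_0 = 4, b_1 = 33, b_2 = 16, b_3 = 3, b_4 = 17, b_5 = 19, b_6 = 14, b_7 = 8, b_8 = 23, b_9 = 4.
The sequence repeats with period 9.
The value 23 first appears (with i ≥ 1) at b_8.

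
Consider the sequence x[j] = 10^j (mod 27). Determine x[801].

Listing terms: x[1] = 10; x[2] = 19; x[3] = 1; x[4] = 10.
The sequence repeats with period 3.
(801 - 1) mod 3 = 2, so x[801] = x[3] = 1.

1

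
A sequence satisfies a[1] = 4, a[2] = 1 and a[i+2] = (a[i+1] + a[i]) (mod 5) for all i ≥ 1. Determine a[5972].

4

a[1] = 4, a[2] = 1, a[3] = 0, a[4] = 1, a[5] = 1, a[6] = 2, a[7] = 3, a[8] = 0, a[9] = 3, a[10] = 3, a[11] = 1, a[12] = 4, a[13] = 0, a[14] = 4, a[15] = 4, a[16] = 3, a[17] = 2, a[18] = 0, a[19] = 2, a[20] = 2, a[21] = 4, a[22] = 1.
The sequence repeats with period 20.
(5972 - 1) mod 20 = 11, so a[5972] = a[12] = 4.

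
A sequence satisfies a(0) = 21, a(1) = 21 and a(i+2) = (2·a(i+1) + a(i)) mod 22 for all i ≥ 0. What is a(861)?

We have a(0) = 21,  a(1) = 21,  a(2) = 19,  a(3) = 15,  a(4) = 5,  a(5) = 3,  a(6) = 11,  a(7) = 3,  a(8) = 17,  a(9) = 15,  a(10) = 3,  a(11) = 21,  a(12) = 1,  a(13) = 1,  a(14) = 3,  a(15) = 7,  a(16) = 17,  a(17) = 19,  a(18) = 11,  a(19) = 19,  a(20) = 5,  a(21) = 7,  a(22) = 19,  a(23) = 1,  a(24) = 21,  a(25) = 21.
The sequence repeats with period 24.
(861 - 0) mod 24 = 21, so a(861) = a(21) = 7.

7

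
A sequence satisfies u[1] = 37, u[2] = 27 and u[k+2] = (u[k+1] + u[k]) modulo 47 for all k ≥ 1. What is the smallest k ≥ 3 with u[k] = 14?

5

Listing terms: u[1] = 37,  u[2] = 27,  u[3] = 17,  u[4] = 44,  u[5] = 14,  u[6] = 11,  u[7] = 25,  u[8] = 36,  u[9] = 14,  u[10] = 3,  u[11] = 17,  u[12] = 20,  u[13] = 37,  u[14] = 10,  u[15] = 0,  u[16] = 10,  u[17] = 10,  u[18] = 20,  u[19] = 30,  u[20] = 3,  u[21] = 33,  u[22] = 36,  u[23] = 22,  u[24] = 11,  u[25] = 33,  u[26] = 44,  u[27] = 30,  u[28] = 27,  u[29] = 10,  u[30] = 37,  u[31] = 0,  u[32] = 37,  u[33] = 37,  u[34] = 27.
The sequence repeats with period 32.
The value 14 first appears (with k ≥ 3) at u[5].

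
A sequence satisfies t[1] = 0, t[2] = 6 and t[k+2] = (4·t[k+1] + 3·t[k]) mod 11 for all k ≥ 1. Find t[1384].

t[1] = 0, t[2] = 6, t[3] = 2, t[4] = 4, t[5] = 0, t[6] = 1, t[7] = 4, t[8] = 8, t[9] = 0, t[10] = 2, t[11] = 8, t[12] = 5, t[13] = 0, t[14] = 4, t[15] = 5, t[16] = 10, t[17] = 0, t[18] = 8, t[19] = 10, t[20] = 9, t[21] = 0, t[22] = 5, t[23] = 9, t[24] = 7, t[25] = 0, t[26] = 10, t[27] = 7, t[28] = 3, t[29] = 0, t[30] = 9, t[31] = 3, t[32] = 6, t[33] = 0, t[34] = 7, t[35] = 6, t[36] = 1, t[37] = 0, t[38] = 3, t[39] = 1, t[40] = 2, t[41] = 0, t[42] = 6.
Since (t[41], t[42]) = (t[1], t[2]) = (0, 6) (two consecutive terms determine the rest), the sequence is periodic with period 40.
So t[1384] = t[1 + ((1384-1) mod 40)] = t[24] = 7.

7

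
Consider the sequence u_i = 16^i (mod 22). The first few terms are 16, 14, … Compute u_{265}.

12

Computing terms: u_1 = 16, u_2 = 14, u_3 = 4, u_4 = 20, u_5 = 12, u_6 = 16.
The sequence repeats with period 5.
So u_{265} = u_{1 + ((265-1) mod 5)} = u_5 = 12.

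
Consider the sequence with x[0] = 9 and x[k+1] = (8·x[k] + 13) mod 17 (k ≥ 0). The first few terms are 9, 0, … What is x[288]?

9

We have x[0] = 9, x[1] = 0, x[2] = 13, x[3] = 15, x[4] = 14, x[5] = 6, x[6] = 10, x[7] = 8, x[8] = 9.
The sequence repeats with period 8.
So x[288] = x[0 + ((288-0) mod 8)] = x[0] = 9.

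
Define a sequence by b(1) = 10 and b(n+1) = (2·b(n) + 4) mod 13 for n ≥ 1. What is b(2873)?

We have b(1) = 10,  b(2) = 11,  b(3) = 0,  b(4) = 4,  b(5) = 12,  b(6) = 2,  b(7) = 8,  b(8) = 7,  b(9) = 5,  b(10) = 1,  b(11) = 6,  b(12) = 3,  b(13) = 10.
The sequence repeats with period 12.
(2873 - 1) mod 12 = 4, so b(2873) = b(5) = 12.

12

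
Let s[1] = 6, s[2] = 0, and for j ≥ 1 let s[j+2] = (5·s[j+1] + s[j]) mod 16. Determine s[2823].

s[1] = 6, s[2] = 0, s[3] = 6, s[4] = 14, s[5] = 12, s[6] = 10, s[7] = 14, s[8] = 0, s[9] = 14, s[10] = 6, s[11] = 12, s[12] = 2, s[13] = 6, s[14] = 0.
The sequence repeats with period 12.
So s[2823] = s[1 + ((2823-1) mod 12)] = s[3] = 6.

6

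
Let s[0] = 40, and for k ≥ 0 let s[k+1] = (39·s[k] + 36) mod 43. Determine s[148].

We have s[0] = 40, s[1] = 5, s[2] = 16, s[3] = 15, s[4] = 19, s[5] = 3, s[6] = 24, s[7] = 26, s[8] = 18, s[9] = 7, s[10] = 8, s[11] = 4, s[12] = 20, s[13] = 42, s[14] = 40.
Since s[14] = s[0] = 40, the sequence is periodic with period 14.
So s[148] = s[0 + ((148-0) mod 14)] = s[8] = 18.

18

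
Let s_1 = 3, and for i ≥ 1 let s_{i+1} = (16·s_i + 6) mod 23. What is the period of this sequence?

11

We have s_1 = 3,  s_2 = 8,  s_3 = 19,  s_4 = 11,  s_5 = 21,  s_6 = 20,  s_7 = 4,  s_8 = 1,  s_9 = 22,  s_{10} = 13,  s_{11} = 7,  s_{12} = 3.
The sequence repeats with period 11.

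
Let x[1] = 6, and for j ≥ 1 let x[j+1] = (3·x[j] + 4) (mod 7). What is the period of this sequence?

Computing terms: x[1] = 6,  x[2] = 1,  x[3] = 0,  x[4] = 4,  x[5] = 2,  x[6] = 3,  x[7] = 6.
The sequence repeats with period 6.

6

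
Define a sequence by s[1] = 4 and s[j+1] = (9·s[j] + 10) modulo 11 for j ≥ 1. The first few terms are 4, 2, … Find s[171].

Computing terms: s[1] = 4; s[2] = 2; s[3] = 6; s[4] = 9; s[5] = 3; s[6] = 4.
Since s[6] = s[1] = 4, the sequence is periodic with period 5.
(171 - 1) mod 5 = 0, so s[171] = s[1] = 4.

4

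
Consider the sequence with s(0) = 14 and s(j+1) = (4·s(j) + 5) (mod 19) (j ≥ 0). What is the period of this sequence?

We have s(0) = 14, s(1) = 4, s(2) = 2, s(3) = 13, s(4) = 0, s(5) = 5, s(6) = 6, s(7) = 10, s(8) = 7, s(9) = 14.
Since s(9) = s(0) = 14, the sequence is periodic with period 9.

9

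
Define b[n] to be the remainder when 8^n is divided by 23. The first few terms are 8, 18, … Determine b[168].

b[1] = 8; b[2] = 18; b[3] = 6; b[4] = 2; b[5] = 16; b[6] = 13; b[7] = 12; b[8] = 4; b[9] = 9; b[10] = 3; b[11] = 1; b[12] = 8.
The sequence repeats with period 11.
(168 - 1) mod 11 = 2, so b[168] = b[3] = 6.

6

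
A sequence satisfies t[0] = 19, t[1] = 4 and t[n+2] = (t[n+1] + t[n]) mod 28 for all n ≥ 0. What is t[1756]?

6

Computing terms: t[0] = 19; t[1] = 4; t[2] = 23; t[3] = 27; t[4] = 22; t[5] = 21; t[6] = 15; t[7] = 8; t[8] = 23; t[9] = 3; t[10] = 26; t[11] = 1; t[12] = 27; t[13] = 0; t[14] = 27; t[15] = 27; t[16] = 26; t[17] = 25; t[18] = 23; t[19] = 20; t[20] = 15; t[21] = 7; t[22] = 22; t[23] = 1; t[24] = 23; t[25] = 24; t[26] = 19; t[27] = 15; t[28] = 6; t[29] = 21; t[30] = 27; t[31] = 20; t[32] = 19; t[33] = 11; t[34] = 2; t[35] = 13; t[36] = 15; t[37] = 0; t[38] = 15; t[39] = 15; t[40] = 2; t[41] = 17; t[42] = 19; t[43] = 8; t[44] = 27; t[45] = 7; t[46] = 6; t[47] = 13; t[48] = 19; t[49] = 4.
The sequence repeats with period 48.
(1756 - 0) mod 48 = 28, so t[1756] = t[28] = 6.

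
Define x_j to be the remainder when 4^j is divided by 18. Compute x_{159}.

Listing terms: x_0 = 1, x_1 = 4, x_2 = 16, x_3 = 10, x_4 = 4.
Since x_4 = x_1 = 4, the sequence is eventually periodic: after a pre-period of length 1 it cycles with period 3.
For j ≥ 1, x_j depends only on (j - 1) mod 3. (159 - 1) mod 3 = 2, so x_{159} = x_3 = 10.

10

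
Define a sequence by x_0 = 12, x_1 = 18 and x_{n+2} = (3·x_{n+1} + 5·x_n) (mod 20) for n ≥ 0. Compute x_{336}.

16

Listing terms: x_0 = 12, x_1 = 18, x_2 = 14, x_3 = 12, x_4 = 6, x_5 = 18, x_6 = 4, x_7 = 2, x_8 = 6, x_9 = 8, x_{10} = 14, x_{11} = 2, x_{12} = 16, x_{13} = 18, x_{14} = 14.
Since (x_{13}, x_{14}) = (x_1, x_2) = (18, 14) (two consecutive terms determine the rest), the sequence is eventually periodic: after a pre-period of length 1 it cycles with period 12.
For n ≥ 1, x_n depends only on (n - 1) mod 12. (336 - 1) mod 12 = 11, so x_{336} = x_{12} = 16.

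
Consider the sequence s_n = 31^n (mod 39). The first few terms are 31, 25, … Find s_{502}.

Listing terms: s_1 = 31; s_2 = 25; s_3 = 34; s_4 = 1; s_5 = 31.
The sequence repeats with period 4.
So s_{502} = s_{1 + ((502-1) mod 4)} = s_2 = 25.

25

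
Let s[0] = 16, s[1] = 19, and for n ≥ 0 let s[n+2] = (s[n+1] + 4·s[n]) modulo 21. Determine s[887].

Listing terms: s[0] = 16, s[1] = 19, s[2] = 20, s[3] = 12, s[4] = 8, s[5] = 14, s[6] = 4, s[7] = 18, s[8] = 13, s[9] = 1, s[10] = 11, s[11] = 15, s[12] = 17, s[13] = 14, s[14] = 19, s[15] = 12, s[16] = 4, s[17] = 10, s[18] = 5, s[19] = 3, s[20] = 2, s[21] = 14, s[22] = 1, s[23] = 15, s[24] = 19, s[25] = 16, s[26] = 8, s[27] = 9, s[28] = 20, s[29] = 14, s[30] = 10, s[31] = 3, s[32] = 1, s[33] = 13, s[34] = 17, s[35] = 6, s[36] = 11, s[37] = 14, s[38] = 16, s[39] = 9, s[40] = 10, s[41] = 4, s[42] = 2, s[43] = 18, s[44] = 5, s[45] = 14, s[46] = 13, s[47] = 6, s[48] = 16, s[49] = 19.
The sequence repeats with period 48.
So s[887] = s[0 + ((887-0) mod 48)] = s[23] = 15.

15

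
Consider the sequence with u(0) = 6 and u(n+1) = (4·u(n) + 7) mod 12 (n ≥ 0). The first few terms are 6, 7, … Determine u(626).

We have u(0) = 6; u(1) = 7; u(2) = 11; u(3) = 3; u(4) = 7.
Since u(4) = u(1) = 7, the sequence is eventually periodic: after a pre-period of length 1 it cycles with period 3.
For n ≥ 1, u(n) depends only on (n - 1) mod 3. (626 - 1) mod 3 = 1, so u(626) = u(2) = 11.

11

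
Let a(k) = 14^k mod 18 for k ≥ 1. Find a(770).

16

We have a(1) = 14, a(2) = 16, a(3) = 8, a(4) = 4, a(5) = 2, a(6) = 10, a(7) = 14.
The sequence repeats with period 6.
So a(770) = a(1 + ((770-1) mod 6)) = a(2) = 16.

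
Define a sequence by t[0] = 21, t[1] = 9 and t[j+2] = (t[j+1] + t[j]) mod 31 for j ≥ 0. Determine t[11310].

Computing terms: t[0] = 21; t[1] = 9; t[2] = 30; t[3] = 8; t[4] = 7; t[5] = 15; t[6] = 22; t[7] = 6; t[8] = 28; t[9] = 3; t[10] = 0; t[11] = 3; t[12] = 3; t[13] = 6; t[14] = 9; t[15] = 15; t[16] = 24; t[17] = 8; t[18] = 1; t[19] = 9; t[20] = 10; t[21] = 19; t[22] = 29; t[23] = 17; t[24] = 15; t[25] = 1; t[26] = 16; t[27] = 17; t[28] = 2; t[29] = 19; t[30] = 21; t[31] = 9.
The sequence repeats with period 30.
(11310 - 0) mod 30 = 0, so t[11310] = t[0] = 21.

21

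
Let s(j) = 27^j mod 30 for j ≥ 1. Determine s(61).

27

s(1) = 27; s(2) = 9; s(3) = 3; s(4) = 21; s(5) = 27.
Since s(5) = s(1) = 27, the sequence is periodic with period 4.
So s(61) = s(1 + ((61-1) mod 4)) = s(1) = 27.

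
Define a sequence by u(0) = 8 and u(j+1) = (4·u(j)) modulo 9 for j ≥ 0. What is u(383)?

2

Listing terms: u(0) = 8,  u(1) = 5,  u(2) = 2,  u(3) = 8.
The sequence repeats with period 3.
(383 - 0) mod 3 = 2, so u(383) = u(2) = 2.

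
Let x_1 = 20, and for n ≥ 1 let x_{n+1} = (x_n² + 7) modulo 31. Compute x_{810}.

x_1 = 20,  x_2 = 4,  x_3 = 23,  x_4 = 9,  x_5 = 26,  x_6 = 1,  x_7 = 8,  x_8 = 9.
Since x_8 = x_4 = 9, the sequence is eventually periodic: after a pre-period of length 3 it cycles with period 4.
For n ≥ 4, x_n depends only on (n - 4) mod 4. (810 - 4) mod 4 = 2, so x_{810} = x_6 = 1.

1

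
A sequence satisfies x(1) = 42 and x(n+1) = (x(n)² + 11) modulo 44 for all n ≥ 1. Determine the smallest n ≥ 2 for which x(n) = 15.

Listing terms: x(1) = 42,  x(2) = 15,  x(3) = 16,  x(4) = 3,  x(5) = 20,  x(6) = 15.
Since x(6) = x(2) = 15, the sequence is eventually periodic: after a pre-period of length 1 it cycles with period 4.
The value 15 first appears (with n ≥ 2) at x(2).

2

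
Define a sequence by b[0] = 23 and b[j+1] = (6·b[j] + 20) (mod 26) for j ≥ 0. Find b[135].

4

We have b[0] = 23, b[1] = 2, b[2] = 6, b[3] = 4, b[4] = 18, b[5] = 24, b[6] = 8, b[7] = 16, b[8] = 12, b[9] = 14, b[10] = 0, b[11] = 20, b[12] = 10, b[13] = 2.
Since b[13] = b[1] = 2, the sequence is eventually periodic: after a pre-period of length 1 it cycles with period 12.
For j ≥ 1, b[j] depends only on (j - 1) mod 12. (135 - 1) mod 12 = 2, so b[135] = b[3] = 4.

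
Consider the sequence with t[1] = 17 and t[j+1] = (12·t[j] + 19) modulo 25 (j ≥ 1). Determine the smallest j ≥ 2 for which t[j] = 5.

Computing terms: t[1] = 17; t[2] = 23; t[3] = 20; t[4] = 9; t[5] = 2; t[6] = 18; t[7] = 10; t[8] = 14; t[9] = 12; t[10] = 13; t[11] = 0; t[12] = 19; t[13] = 22; t[14] = 8; t[15] = 15; t[16] = 24; t[17] = 7; t[18] = 3; t[19] = 5; t[20] = 4; t[21] = 17.
The sequence repeats with period 20.
The value 5 first appears (with j ≥ 2) at t[19].

19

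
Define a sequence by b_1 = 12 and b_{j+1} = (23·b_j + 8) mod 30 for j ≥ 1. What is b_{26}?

Computing terms: b_1 = 12; b_2 = 14; b_3 = 0; b_4 = 8; b_5 = 12.
The sequence repeats with period 4.
(26 - 1) mod 4 = 1, so b_{26} = b_2 = 14.

14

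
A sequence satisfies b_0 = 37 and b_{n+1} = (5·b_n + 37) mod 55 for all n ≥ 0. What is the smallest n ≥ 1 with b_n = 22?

4

Computing terms: b_0 = 37, b_1 = 2, b_2 = 47, b_3 = 52, b_4 = 22, b_5 = 37.
Since b_5 = b_0 = 37, the sequence is periodic with period 5.
The value 22 first appears (with n ≥ 1) at b_4.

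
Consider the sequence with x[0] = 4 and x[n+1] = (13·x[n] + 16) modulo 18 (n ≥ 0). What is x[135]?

4

We have x[0] = 4, x[1] = 14, x[2] = 0, x[3] = 16, x[4] = 8, x[5] = 12, x[6] = 10, x[7] = 2, x[8] = 6, x[9] = 4.
The sequence repeats with period 9.
(135 - 0) mod 9 = 0, so x[135] = x[0] = 4.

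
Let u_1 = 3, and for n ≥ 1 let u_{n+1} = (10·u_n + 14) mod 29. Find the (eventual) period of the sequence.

Computing terms: u_1 = 3,  u_2 = 15,  u_3 = 19,  u_4 = 1,  u_5 = 24,  u_6 = 22,  u_7 = 2,  u_8 = 5,  u_9 = 6,  u_{10} = 16,  u_{11} = 0,  u_{12} = 14,  u_{13} = 9,  u_{14} = 17,  u_{15} = 10,  u_{16} = 27,  u_{17} = 23,  u_{18} = 12,  u_{19} = 18,  u_{20} = 20,  u_{21} = 11,  u_{22} = 8,  u_{23} = 7,  u_{24} = 26,  u_{25} = 13,  u_{26} = 28,  u_{27} = 4,  u_{28} = 25,  u_{29} = 3.
The sequence repeats with period 28.

28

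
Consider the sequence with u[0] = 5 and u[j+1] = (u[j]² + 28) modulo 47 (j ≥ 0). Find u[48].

Listing terms: u[0] = 5, u[1] = 6, u[2] = 17, u[3] = 35, u[4] = 31, u[5] = 2, u[6] = 32, u[7] = 18, u[8] = 23, u[9] = 40, u[10] = 30, u[11] = 35.
Since u[11] = u[3] = 35, the sequence is eventually periodic: after a pre-period of length 3 it cycles with period 8.
For j ≥ 3, u[j] depends only on (j - 3) mod 8. (48 - 3) mod 8 = 5, so u[48] = u[8] = 23.

23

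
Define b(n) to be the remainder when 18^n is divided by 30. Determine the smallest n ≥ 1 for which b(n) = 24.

2

b(0) = 1; b(1) = 18; b(2) = 24; b(3) = 12; b(4) = 6; b(5) = 18.
Since b(5) = b(1) = 18, the sequence is eventually periodic: after a pre-period of length 1 it cycles with period 4.
The value 24 first appears (with n ≥ 1) at b(2).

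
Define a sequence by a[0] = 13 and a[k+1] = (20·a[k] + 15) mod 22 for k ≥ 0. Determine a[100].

Listing terms: a[0] = 13, a[1] = 11, a[2] = 15, a[3] = 7, a[4] = 1, a[5] = 13.
The sequence repeats with period 5.
So a[100] = a[0 + ((100-0) mod 5)] = a[0] = 13.

13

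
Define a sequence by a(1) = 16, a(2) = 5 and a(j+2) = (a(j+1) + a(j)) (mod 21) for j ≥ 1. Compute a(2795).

a(1) = 16,  a(2) = 5,  a(3) = 0,  a(4) = 5,  a(5) = 5,  a(6) = 10,  a(7) = 15,  a(8) = 4,  a(9) = 19,  a(10) = 2,  a(11) = 0,  a(12) = 2,  a(13) = 2,  a(14) = 4,  a(15) = 6,  a(16) = 10,  a(17) = 16,  a(18) = 5.
Since (a(17), a(18)) = (a(1), a(2)) = (16, 5) (two consecutive terms determine the rest), the sequence is periodic with period 16.
So a(2795) = a(1 + ((2795-1) mod 16)) = a(11) = 0.

0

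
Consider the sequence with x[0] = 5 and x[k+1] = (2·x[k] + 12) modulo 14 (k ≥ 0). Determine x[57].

Computing terms: x[0] = 5,  x[1] = 8,  x[2] = 0,  x[3] = 12,  x[4] = 8.
Since x[4] = x[1] = 8, the sequence is eventually periodic: after a pre-period of length 1 it cycles with period 3.
For k ≥ 1, x[k] depends only on (k - 1) mod 3. (57 - 1) mod 3 = 2, so x[57] = x[3] = 12.

12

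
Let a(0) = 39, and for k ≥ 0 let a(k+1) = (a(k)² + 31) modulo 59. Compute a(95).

Computing terms: a(0) = 39; a(1) = 18; a(2) = 1; a(3) = 32; a(4) = 52; a(5) = 21; a(6) = 0; a(7) = 31; a(8) = 48; a(9) = 34; a(10) = 7; a(11) = 21.
Since a(11) = a(5) = 21, the sequence is eventually periodic: after a pre-period of length 5 it cycles with period 6.
For k ≥ 5, a(k) depends only on (k - 5) mod 6. (95 - 5) mod 6 = 0, so a(95) = a(5) = 21.

21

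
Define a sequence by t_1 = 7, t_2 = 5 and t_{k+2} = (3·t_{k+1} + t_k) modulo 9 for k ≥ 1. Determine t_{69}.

4

Computing terms: t_1 = 7, t_2 = 5, t_3 = 4, t_4 = 8, t_5 = 1, t_6 = 2, t_7 = 7, t_8 = 5.
Since (t_7, t_8) = (t_1, t_2) = (7, 5) (two consecutive terms determine the rest), the sequence is periodic with period 6.
So t_{69} = t_{1 + ((69-1) mod 6)} = t_3 = 4.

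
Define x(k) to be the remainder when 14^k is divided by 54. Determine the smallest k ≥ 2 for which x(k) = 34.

x(1) = 14; x(2) = 34; x(3) = 44; x(4) = 22; x(5) = 38; x(6) = 46; x(7) = 50; x(8) = 52; x(9) = 26; x(10) = 40; x(11) = 20; x(12) = 10; x(13) = 32; x(14) = 16; x(15) = 8; x(16) = 4; x(17) = 2; x(18) = 28; x(19) = 14.
The sequence repeats with period 18.
The value 34 first appears (with k ≥ 2) at x(2).

2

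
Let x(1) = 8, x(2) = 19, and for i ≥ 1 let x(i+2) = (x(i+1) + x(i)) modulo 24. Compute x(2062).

14

Computing terms: x(1) = 8,  x(2) = 19,  x(3) = 3,  x(4) = 22,  x(5) = 1,  x(6) = 23,  x(7) = 0,  x(8) = 23,  x(9) = 23,  x(10) = 22,  x(11) = 21,  x(12) = 19,  x(13) = 16,  x(14) = 11,  x(15) = 3,  x(16) = 14,  x(17) = 17,  x(18) = 7,  x(19) = 0,  x(20) = 7,  x(21) = 7,  x(22) = 14,  x(23) = 21,  x(24) = 11,  x(25) = 8,  x(26) = 19.
Since (x(25), x(26)) = (x(1), x(2)) = (8, 19) (two consecutive terms determine the rest), the sequence is periodic with period 24.
(2062 - 1) mod 24 = 21, so x(2062) = x(22) = 14.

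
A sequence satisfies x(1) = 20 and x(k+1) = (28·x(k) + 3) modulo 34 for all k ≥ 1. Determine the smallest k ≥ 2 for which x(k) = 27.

9

x(1) = 20; x(2) = 19; x(3) = 25; x(4) = 23; x(5) = 1; x(6) = 31; x(7) = 21; x(8) = 13; x(9) = 27; x(10) = 11; x(11) = 5; x(12) = 7; x(13) = 29; x(14) = 33; x(15) = 9; x(16) = 17; x(17) = 3; x(18) = 19.
Since x(18) = x(2) = 19, the sequence is eventually periodic: after a pre-period of length 1 it cycles with period 16.
The value 27 first appears (with k ≥ 2) at x(9).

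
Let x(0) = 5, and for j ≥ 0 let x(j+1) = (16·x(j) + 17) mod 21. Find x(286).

Computing terms: x(0) = 5,  x(1) = 13,  x(2) = 15,  x(3) = 5.
Since x(3) = x(0) = 5, the sequence is periodic with period 3.
So x(286) = x(0 + ((286-0) mod 3)) = x(1) = 13.

13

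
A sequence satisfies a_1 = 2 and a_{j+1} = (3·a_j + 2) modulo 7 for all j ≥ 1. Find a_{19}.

2

We have a_1 = 2,  a_2 = 1,  a_3 = 5,  a_4 = 3,  a_5 = 4,  a_6 = 0,  a_7 = 2.
The sequence repeats with period 6.
So a_{19} = a_{1 + ((19-1) mod 6)} = a_1 = 2.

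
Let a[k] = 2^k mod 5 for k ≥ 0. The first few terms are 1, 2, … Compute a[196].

a[0] = 1; a[1] = 2; a[2] = 4; a[3] = 3; a[4] = 1.
Since a[4] = a[0] = 1, the sequence is periodic with period 4.
So a[196] = a[0 + ((196-0) mod 4)] = a[0] = 1.

1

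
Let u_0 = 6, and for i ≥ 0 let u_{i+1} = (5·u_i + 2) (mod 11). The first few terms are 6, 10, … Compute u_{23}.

9

Computing terms: u_0 = 6; u_1 = 10; u_2 = 8; u_3 = 9; u_4 = 3; u_5 = 6.
The sequence repeats with period 5.
(23 - 0) mod 5 = 3, so u_{23} = u_3 = 9.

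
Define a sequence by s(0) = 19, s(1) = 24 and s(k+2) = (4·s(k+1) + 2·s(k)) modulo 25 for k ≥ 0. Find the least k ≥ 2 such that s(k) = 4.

Listing terms: s(0) = 19, s(1) = 24, s(2) = 9, s(3) = 9, s(4) = 4, s(5) = 9, s(6) = 19, s(7) = 19, s(8) = 14, s(9) = 19, s(10) = 4, s(11) = 4, s(12) = 24, s(13) = 4, s(14) = 14, s(15) = 14, s(16) = 9, s(17) = 14, s(18) = 24, s(19) = 24, s(20) = 19, s(21) = 24.
Since (s(20), s(21)) = (s(0), s(1)) = (19, 24) (two consecutive terms determine the rest), the sequence is periodic with period 20.
The value 4 first appears (with k ≥ 2) at s(4).

4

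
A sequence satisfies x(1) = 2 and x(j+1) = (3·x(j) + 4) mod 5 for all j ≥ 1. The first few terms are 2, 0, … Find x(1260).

x(1) = 2; x(2) = 0; x(3) = 4; x(4) = 1; x(5) = 2.
The sequence repeats with period 4.
So x(1260) = x(1 + ((1260-1) mod 4)) = x(4) = 1.

1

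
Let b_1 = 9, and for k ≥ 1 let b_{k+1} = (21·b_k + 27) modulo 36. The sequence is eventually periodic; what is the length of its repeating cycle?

4

Listing terms: b_1 = 9, b_2 = 0, b_3 = 27, b_4 = 18, b_5 = 9.
Since b_5 = b_1 = 9, the sequence is periodic with period 4.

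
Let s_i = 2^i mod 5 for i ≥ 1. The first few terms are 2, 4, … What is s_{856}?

Computing terms: s_1 = 2,  s_2 = 4,  s_3 = 3,  s_4 = 1,  s_5 = 2.
Since s_5 = s_1 = 2, the sequence is periodic with period 4.
(856 - 1) mod 4 = 3, so s_{856} = s_4 = 1.

1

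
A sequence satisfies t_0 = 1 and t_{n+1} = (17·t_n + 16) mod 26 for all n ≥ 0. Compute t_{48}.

1

Listing terms: t_0 = 1; t_1 = 7; t_2 = 5; t_3 = 23; t_4 = 17; t_5 = 19; t_6 = 1.
The sequence repeats with period 6.
(48 - 0) mod 6 = 0, so t_{48} = t_0 = 1.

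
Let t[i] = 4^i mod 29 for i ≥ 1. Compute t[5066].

20

Listing terms: t[1] = 4; t[2] = 16; t[3] = 6; t[4] = 24; t[5] = 9; t[6] = 7; t[7] = 28; t[8] = 25; t[9] = 13; t[10] = 23; t[11] = 5; t[12] = 20; t[13] = 22; t[14] = 1; t[15] = 4.
Since t[15] = t[1] = 4, the sequence is periodic with period 14.
(5066 - 1) mod 14 = 11, so t[5066] = t[12] = 20.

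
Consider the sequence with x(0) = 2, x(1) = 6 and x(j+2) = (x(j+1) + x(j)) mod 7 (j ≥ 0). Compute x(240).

2

x(0) = 2; x(1) = 6; x(2) = 1; x(3) = 0; x(4) = 1; x(5) = 1; x(6) = 2; x(7) = 3; x(8) = 5; x(9) = 1; x(10) = 6; x(11) = 0; x(12) = 6; x(13) = 6; x(14) = 5; x(15) = 4; x(16) = 2; x(17) = 6.
Since (x(16), x(17)) = (x(0), x(1)) = (2, 6) (two consecutive terms determine the rest), the sequence is periodic with period 16.
So x(240) = x(0 + ((240-0) mod 16)) = x(0) = 2.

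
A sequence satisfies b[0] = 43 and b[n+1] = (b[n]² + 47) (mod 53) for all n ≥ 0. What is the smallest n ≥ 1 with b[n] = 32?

2

Computing terms: b[0] = 43, b[1] = 41, b[2] = 32, b[3] = 11, b[4] = 9, b[5] = 22, b[6] = 1, b[7] = 48, b[8] = 19, b[9] = 37, b[10] = 38, b[11] = 7, b[12] = 43.
Since b[12] = b[0] = 43, the sequence is periodic with period 12.
The value 32 first appears (with n ≥ 1) at b[2].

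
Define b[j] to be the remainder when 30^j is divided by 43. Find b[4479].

b[1] = 30, b[2] = 40, b[3] = 39, b[4] = 9, b[5] = 12, b[6] = 16, b[7] = 7, b[8] = 38, b[9] = 22, b[10] = 15, b[11] = 20, b[12] = 41, b[13] = 26, b[14] = 6, b[15] = 8, b[16] = 25, b[17] = 19, b[18] = 11, b[19] = 29, b[20] = 10, b[21] = 42, b[22] = 13, b[23] = 3, b[24] = 4, b[25] = 34, b[26] = 31, b[27] = 27, b[28] = 36, b[29] = 5, b[30] = 21, b[31] = 28, b[32] = 23, b[33] = 2, b[34] = 17, b[35] = 37, b[36] = 35, b[37] = 18, b[38] = 24, b[39] = 32, b[40] = 14, b[41] = 33, b[42] = 1, b[43] = 30.
Since b[43] = b[1] = 30, the sequence is periodic with period 42.
So b[4479] = b[1 + ((4479-1) mod 42)] = b[27] = 27.

27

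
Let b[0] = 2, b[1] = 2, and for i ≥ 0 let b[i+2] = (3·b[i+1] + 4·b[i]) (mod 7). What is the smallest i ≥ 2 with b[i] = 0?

2

b[0] = 2; b[1] = 2; b[2] = 0; b[3] = 1; b[4] = 3; b[5] = 6; b[6] = 2; b[7] = 2.
Since (b[6], b[7]) = (b[0], b[1]) = (2, 2) (two consecutive terms determine the rest), the sequence is periodic with period 6.
The value 0 first appears (with i ≥ 2) at b[2].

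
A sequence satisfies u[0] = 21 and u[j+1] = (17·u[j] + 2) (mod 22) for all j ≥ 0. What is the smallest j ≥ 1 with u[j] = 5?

9

Computing terms: u[0] = 21, u[1] = 7, u[2] = 11, u[3] = 13, u[4] = 3, u[5] = 9, u[6] = 1, u[7] = 19, u[8] = 17, u[9] = 5, u[10] = 21.
The sequence repeats with period 10.
The value 5 first appears (with j ≥ 1) at u[9].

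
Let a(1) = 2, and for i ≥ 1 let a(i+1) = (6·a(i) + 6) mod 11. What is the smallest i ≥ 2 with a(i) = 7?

Listing terms: a(1) = 2; a(2) = 7; a(3) = 4; a(4) = 8; a(5) = 10; a(6) = 0; a(7) = 6; a(8) = 9; a(9) = 5; a(10) = 3; a(11) = 2.
The sequence repeats with period 10.
The value 7 first appears (with i ≥ 2) at a(2).

2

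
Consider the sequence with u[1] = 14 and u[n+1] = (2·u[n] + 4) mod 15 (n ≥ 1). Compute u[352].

5

Computing terms: u[1] = 14,  u[2] = 2,  u[3] = 8,  u[4] = 5,  u[5] = 14.
The sequence repeats with period 4.
(352 - 1) mod 4 = 3, so u[352] = u[4] = 5.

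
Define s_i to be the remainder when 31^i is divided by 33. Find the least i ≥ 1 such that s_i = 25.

Listing terms: s_0 = 1; s_1 = 31; s_2 = 4; s_3 = 25; s_4 = 16; s_5 = 1.
The sequence repeats with period 5.
The value 25 first appears (with i ≥ 1) at s_3.

3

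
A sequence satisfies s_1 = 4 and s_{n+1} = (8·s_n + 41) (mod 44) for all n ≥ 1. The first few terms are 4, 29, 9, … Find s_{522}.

29

Computing terms: s_1 = 4, s_2 = 29, s_3 = 9, s_4 = 25, s_5 = 21, s_6 = 33, s_7 = 41, s_8 = 17, s_9 = 1, s_{10} = 5, s_{11} = 37, s_{12} = 29.
Since s_{12} = s_2 = 29, the sequence is eventually periodic: after a pre-period of length 1 it cycles with period 10.
For n ≥ 2, s_n depends only on (n - 2) mod 10. (522 - 2) mod 10 = 0, so s_{522} = s_2 = 29.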